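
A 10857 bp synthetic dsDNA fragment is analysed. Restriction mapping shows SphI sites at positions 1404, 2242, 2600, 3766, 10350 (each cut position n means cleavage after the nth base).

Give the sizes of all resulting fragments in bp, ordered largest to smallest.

6584, 1404, 1166, 838, 507, 358 bp

Linear molecule, 5 cuts → 6 fragments:
  1404 − 0 = 1404 bp
  2242 − 1404 = 838 bp
  2600 − 2242 = 358 bp
  3766 − 2600 = 1166 bp
  10350 − 3766 = 6584 bp
  10857 − 10350 = 507 bp
Sorted largest to smallest: 6584, 1404, 1166, 838, 507, 358 bp.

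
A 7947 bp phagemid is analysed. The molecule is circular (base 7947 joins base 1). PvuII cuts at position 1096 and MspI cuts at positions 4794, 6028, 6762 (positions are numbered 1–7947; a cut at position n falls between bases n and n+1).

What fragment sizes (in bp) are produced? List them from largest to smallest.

Combined cut positions (sorted): 1096, 4794, 6028, 6762.
Circular molecule, 4 cuts → 4 fragments:
  4794 − 1096 = 3698 bp
  6028 − 4794 = 1234 bp
  6762 − 6028 = 734 bp
  wrap: 7947 − 6762 + 1096 = 2281 bp
Sorted largest to smallest: 3698, 2281, 1234, 734 bp.

3698, 2281, 1234, 734 bp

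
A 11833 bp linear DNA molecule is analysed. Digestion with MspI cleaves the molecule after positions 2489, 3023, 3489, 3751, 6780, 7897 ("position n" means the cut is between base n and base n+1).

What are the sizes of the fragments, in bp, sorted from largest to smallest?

3936, 3029, 2489, 1117, 534, 466, 262 bp

Linear molecule, 6 cuts → 7 fragments:
  2489 − 0 = 2489 bp
  3023 − 2489 = 534 bp
  3489 − 3023 = 466 bp
  3751 − 3489 = 262 bp
  6780 − 3751 = 3029 bp
  7897 − 6780 = 1117 bp
  11833 − 7897 = 3936 bp
Sorted largest to smallest: 3936, 3029, 2489, 1117, 534, 466, 262 bp.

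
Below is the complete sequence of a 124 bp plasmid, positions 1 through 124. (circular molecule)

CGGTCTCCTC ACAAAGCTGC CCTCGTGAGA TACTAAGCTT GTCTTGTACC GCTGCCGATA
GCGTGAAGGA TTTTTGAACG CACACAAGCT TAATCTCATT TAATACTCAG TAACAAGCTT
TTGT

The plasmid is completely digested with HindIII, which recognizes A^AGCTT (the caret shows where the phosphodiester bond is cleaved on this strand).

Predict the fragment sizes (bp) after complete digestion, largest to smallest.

HindIII sites (AAGCTT) start at positions 35, 86, 115.
HindIII cuts after the first base of each site, so after positions 35, 86, 115.
Circular molecule, 3 cuts → 3 fragments:
  36–86 → 51 bp
  87–115 → 29 bp
  116–124 then 1–35 → 9 + 35 = 44 bp
Sorted largest to smallest: 51, 44, 29 bp.

51, 44, 29 bp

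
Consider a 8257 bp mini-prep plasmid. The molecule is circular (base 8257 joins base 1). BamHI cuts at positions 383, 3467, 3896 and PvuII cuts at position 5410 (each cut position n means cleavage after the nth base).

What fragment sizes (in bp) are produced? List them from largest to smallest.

3230, 3084, 1514, 429 bp

Combined cut positions (sorted): 383, 3467, 3896, 5410.
Circular molecule, 4 cuts → 4 fragments:
  3467 − 383 = 3084 bp
  3896 − 3467 = 429 bp
  5410 − 3896 = 1514 bp
  wrap: 8257 − 5410 + 383 = 3230 bp
Sorted largest to smallest: 3230, 3084, 1514, 429 bp.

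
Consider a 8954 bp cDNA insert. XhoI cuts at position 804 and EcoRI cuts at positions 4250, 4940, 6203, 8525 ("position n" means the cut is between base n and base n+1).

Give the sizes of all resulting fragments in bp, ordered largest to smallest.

3446, 2322, 1263, 804, 690, 429 bp

Combined cut positions (sorted): 804, 4250, 4940, 6203, 8525.
Linear molecule, 5 cuts → 6 fragments:
  804 − 0 = 804 bp
  4250 − 804 = 3446 bp
  4940 − 4250 = 690 bp
  6203 − 4940 = 1263 bp
  8525 − 6203 = 2322 bp
  8954 − 8525 = 429 bp
Sorted largest to smallest: 3446, 2322, 1263, 804, 690, 429 bp.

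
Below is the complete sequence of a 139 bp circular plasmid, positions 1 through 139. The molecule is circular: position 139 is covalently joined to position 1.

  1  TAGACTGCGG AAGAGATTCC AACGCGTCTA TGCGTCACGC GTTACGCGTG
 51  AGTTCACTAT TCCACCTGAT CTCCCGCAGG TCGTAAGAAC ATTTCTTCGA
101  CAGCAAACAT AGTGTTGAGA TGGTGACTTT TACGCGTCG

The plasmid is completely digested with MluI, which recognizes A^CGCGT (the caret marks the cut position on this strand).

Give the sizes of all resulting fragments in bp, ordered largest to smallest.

MluI sites (ACGCGT) start at positions 22, 37, 44, 132.
MluI cuts after the first base of each site, so after positions 22, 37, 44, 132.
Circular molecule, 4 cuts → 4 fragments:
  23–37 → 15 bp
  38–44 → 7 bp
  45–132 → 88 bp
  133–139 then 1–22 → 7 + 22 = 29 bp
Sorted largest to smallest: 88, 29, 15, 7 bp.

88, 29, 15, 7 bp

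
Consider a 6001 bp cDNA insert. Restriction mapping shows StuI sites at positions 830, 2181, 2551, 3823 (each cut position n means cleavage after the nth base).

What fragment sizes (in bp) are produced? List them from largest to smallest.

2178, 1351, 1272, 830, 370 bp

Linear molecule, 4 cuts → 5 fragments:
  830 − 0 = 830 bp
  2181 − 830 = 1351 bp
  2551 − 2181 = 370 bp
  3823 − 2551 = 1272 bp
  6001 − 3823 = 2178 bp
Sorted largest to smallest: 2178, 1351, 1272, 830, 370 bp.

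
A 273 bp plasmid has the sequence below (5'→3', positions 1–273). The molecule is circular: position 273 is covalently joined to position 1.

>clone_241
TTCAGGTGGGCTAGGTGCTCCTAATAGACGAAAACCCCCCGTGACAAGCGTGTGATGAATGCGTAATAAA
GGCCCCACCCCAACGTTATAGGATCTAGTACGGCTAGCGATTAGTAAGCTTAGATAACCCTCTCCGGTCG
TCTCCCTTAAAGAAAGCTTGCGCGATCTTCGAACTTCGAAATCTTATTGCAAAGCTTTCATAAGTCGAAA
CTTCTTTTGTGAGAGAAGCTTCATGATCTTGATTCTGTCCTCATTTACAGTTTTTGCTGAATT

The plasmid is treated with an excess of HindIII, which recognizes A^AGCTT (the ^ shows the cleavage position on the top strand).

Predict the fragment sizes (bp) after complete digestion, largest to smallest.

163, 38, 38, 34 bp

HindIII sites (AAGCTT) start at positions 116, 154, 192, 226.
HindIII cuts after the first base of each site, so after positions 116, 154, 192, 226.
Circular molecule, 4 cuts → 4 fragments:
  117–154 → 38 bp
  155–192 → 38 bp
  193–226 → 34 bp
  227–273 then 1–116 → 47 + 116 = 163 bp
Sorted largest to smallest: 163, 38, 38, 34 bp.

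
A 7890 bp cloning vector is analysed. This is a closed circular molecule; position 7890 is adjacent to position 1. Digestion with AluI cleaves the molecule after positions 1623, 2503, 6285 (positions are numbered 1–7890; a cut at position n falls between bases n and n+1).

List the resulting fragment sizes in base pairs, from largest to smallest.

3782, 3228, 880 bp

Circular molecule, 3 cuts → 3 fragments:
  2503 − 1623 = 880 bp
  6285 − 2503 = 3782 bp
  wrap: 7890 − 6285 + 1623 = 3228 bp
Sorted largest to smallest: 3782, 3228, 880 bp.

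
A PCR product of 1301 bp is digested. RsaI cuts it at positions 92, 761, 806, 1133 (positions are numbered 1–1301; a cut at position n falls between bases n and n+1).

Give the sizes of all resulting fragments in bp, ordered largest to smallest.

Linear molecule, 4 cuts → 5 fragments:
  92 − 0 = 92 bp
  761 − 92 = 669 bp
  806 − 761 = 45 bp
  1133 − 806 = 327 bp
  1301 − 1133 = 168 bp
Sorted largest to smallest: 669, 327, 168, 92, 45 bp.

669, 327, 168, 92, 45 bp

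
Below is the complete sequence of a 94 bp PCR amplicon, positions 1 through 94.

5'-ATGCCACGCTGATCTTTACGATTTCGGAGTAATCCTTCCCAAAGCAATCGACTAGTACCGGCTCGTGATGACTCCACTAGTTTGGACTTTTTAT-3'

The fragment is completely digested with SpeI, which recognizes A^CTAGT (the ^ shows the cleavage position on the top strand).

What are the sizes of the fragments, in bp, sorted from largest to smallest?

51, 25, 18 bp

SpeI sites (ACTAGT) start at positions 51, 76.
SpeI cuts after the first base of each site, so after positions 51, 76.
Linear molecule, 2 cuts → 3 fragments:
  1–51 → 51 bp
  52–76 → 25 bp
  77–94 → 18 bp
Sorted largest to smallest: 51, 25, 18 bp.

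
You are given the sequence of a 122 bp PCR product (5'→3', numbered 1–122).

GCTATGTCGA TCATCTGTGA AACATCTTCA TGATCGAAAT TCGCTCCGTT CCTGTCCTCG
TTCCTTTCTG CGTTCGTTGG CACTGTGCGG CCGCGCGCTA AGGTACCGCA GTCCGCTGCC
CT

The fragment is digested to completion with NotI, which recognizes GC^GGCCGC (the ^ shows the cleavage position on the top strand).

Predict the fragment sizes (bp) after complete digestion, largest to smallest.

The NotI site (GCGGCCGC) starts at position 87.
NotI cuts after base 2 of each site, so after position 88.
Linear molecule, 1 cut → 2 fragments:
  1–88 → 88 bp
  89–122 → 34 bp
Sorted largest to smallest: 88, 34 bp.

88, 34 bp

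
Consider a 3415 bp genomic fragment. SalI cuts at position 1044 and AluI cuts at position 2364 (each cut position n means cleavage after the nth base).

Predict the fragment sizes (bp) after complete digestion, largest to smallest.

Combined cut positions (sorted): 1044, 2364.
Linear molecule, 2 cuts → 3 fragments:
  1044 − 0 = 1044 bp
  2364 − 1044 = 1320 bp
  3415 − 2364 = 1051 bp
Sorted largest to smallest: 1320, 1051, 1044 bp.

1320, 1051, 1044 bp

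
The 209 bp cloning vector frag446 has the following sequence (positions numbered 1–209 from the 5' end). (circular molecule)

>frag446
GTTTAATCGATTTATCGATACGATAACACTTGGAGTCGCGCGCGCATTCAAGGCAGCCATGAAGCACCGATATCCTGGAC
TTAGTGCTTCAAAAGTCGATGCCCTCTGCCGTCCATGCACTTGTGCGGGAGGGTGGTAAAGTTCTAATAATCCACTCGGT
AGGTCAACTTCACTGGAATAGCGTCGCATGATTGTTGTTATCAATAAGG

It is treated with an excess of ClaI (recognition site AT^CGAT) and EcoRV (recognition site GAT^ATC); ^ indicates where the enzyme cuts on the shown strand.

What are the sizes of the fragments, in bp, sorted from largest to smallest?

ClaI sites (ATCGAT) start at positions 6, 14.
ClaI cuts after base 2 of each site, so after positions 7, 15.
The EcoRV site (GATATC) starts at position 69.
EcoRV cuts after base 3 of each site, so after position 71.
Combined cut positions: 7, 15, 71.
Circular molecule, 3 cuts → 3 fragments:
  8–15 → 8 bp
  16–71 → 56 bp
  72–209 then 1–7 → 138 + 7 = 145 bp
Sorted largest to smallest: 145, 56, 8 bp.

145, 56, 8 bp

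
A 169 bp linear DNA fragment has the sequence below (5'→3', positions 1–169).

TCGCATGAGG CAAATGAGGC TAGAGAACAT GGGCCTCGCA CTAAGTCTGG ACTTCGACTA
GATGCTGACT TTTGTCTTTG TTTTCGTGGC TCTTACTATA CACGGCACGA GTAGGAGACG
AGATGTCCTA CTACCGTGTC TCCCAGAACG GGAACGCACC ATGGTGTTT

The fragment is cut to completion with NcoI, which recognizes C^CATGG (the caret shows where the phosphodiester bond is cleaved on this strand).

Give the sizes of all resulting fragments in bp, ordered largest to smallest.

159, 10 bp

The NcoI site (CCATGG) starts at position 159.
NcoI cuts after the first base of each site, so after position 159.
Linear molecule, 1 cut → 2 fragments:
  1–159 → 159 bp
  160–169 → 10 bp
Sorted largest to smallest: 159, 10 bp.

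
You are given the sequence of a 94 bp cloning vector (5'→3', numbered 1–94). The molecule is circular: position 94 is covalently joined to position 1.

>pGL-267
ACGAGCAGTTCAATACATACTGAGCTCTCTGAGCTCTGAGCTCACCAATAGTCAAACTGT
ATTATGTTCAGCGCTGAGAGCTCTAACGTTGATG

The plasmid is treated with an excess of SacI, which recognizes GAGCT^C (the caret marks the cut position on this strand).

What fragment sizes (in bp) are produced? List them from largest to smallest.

40, 38, 9, 7 bp

SacI sites (GAGCTC) start at positions 22, 31, 38, 78.
SacI cuts after base 5 of each site (before the last base), so after positions 26, 35, 42, 82.
Circular molecule, 4 cuts → 4 fragments:
  27–35 → 9 bp
  36–42 → 7 bp
  43–82 → 40 bp
  83–94 then 1–26 → 12 + 26 = 38 bp
Sorted largest to smallest: 40, 38, 9, 7 bp.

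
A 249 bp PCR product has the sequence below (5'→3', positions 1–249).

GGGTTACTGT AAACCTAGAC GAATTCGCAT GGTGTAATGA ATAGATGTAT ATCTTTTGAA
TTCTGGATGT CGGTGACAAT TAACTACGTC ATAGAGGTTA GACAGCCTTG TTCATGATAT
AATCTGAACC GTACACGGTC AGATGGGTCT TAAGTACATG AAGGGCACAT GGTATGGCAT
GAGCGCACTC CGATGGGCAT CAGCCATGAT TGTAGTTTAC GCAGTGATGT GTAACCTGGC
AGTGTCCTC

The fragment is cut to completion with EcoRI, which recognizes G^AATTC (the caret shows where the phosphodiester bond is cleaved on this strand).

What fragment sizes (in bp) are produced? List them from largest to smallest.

191, 37, 21 bp

EcoRI sites (GAATTC) start at positions 21, 58.
EcoRI cuts after the first base of each site, so after positions 21, 58.
Linear molecule, 2 cuts → 3 fragments:
  1–21 → 21 bp
  22–58 → 37 bp
  59–249 → 191 bp
Sorted largest to smallest: 191, 37, 21 bp.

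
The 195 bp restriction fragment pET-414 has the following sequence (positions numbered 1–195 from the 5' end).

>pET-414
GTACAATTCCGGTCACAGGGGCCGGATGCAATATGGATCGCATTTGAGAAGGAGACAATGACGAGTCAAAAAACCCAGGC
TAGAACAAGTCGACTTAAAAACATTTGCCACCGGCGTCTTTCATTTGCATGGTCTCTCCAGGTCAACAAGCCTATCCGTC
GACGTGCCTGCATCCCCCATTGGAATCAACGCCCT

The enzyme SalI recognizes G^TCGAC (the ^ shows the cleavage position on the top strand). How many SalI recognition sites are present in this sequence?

2

GTCGAC occurs starting at positions 89, 158.
SalI cuts at 2 sites.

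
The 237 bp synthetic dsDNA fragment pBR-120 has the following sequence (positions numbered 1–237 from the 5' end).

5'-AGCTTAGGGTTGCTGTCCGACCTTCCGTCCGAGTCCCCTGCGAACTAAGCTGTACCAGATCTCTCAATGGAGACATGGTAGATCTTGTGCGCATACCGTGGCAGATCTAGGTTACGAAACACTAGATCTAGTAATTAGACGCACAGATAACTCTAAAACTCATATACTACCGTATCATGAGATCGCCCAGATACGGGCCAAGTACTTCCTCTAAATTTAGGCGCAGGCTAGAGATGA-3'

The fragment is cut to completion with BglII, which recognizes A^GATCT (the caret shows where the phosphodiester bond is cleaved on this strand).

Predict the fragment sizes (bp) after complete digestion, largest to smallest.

BglII sites (AGATCT) start at positions 57, 80, 103, 124.
BglII cuts after the first base of each site, so after positions 57, 80, 103, 124.
Linear molecule, 4 cuts → 5 fragments:
  1–57 → 57 bp
  58–80 → 23 bp
  81–103 → 23 bp
  104–124 → 21 bp
  125–237 → 113 bp
Sorted largest to smallest: 113, 57, 23, 23, 21 bp.

113, 57, 23, 23, 21 bp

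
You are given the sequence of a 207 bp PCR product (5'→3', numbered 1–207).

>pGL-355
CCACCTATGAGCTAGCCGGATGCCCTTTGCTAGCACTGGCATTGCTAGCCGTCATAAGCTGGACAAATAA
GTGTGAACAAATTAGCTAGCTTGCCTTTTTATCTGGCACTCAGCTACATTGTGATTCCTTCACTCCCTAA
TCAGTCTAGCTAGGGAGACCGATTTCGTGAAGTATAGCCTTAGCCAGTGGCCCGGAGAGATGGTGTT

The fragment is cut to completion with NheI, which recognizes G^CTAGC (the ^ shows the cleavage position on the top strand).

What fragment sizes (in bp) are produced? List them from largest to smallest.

122, 41, 18, 15, 11 bp

NheI sites (GCTAGC) start at positions 11, 29, 44, 85.
NheI cuts after the first base of each site, so after positions 11, 29, 44, 85.
Linear molecule, 4 cuts → 5 fragments:
  1–11 → 11 bp
  12–29 → 18 bp
  30–44 → 15 bp
  45–85 → 41 bp
  86–207 → 122 bp
Sorted largest to smallest: 122, 41, 18, 15, 11 bp.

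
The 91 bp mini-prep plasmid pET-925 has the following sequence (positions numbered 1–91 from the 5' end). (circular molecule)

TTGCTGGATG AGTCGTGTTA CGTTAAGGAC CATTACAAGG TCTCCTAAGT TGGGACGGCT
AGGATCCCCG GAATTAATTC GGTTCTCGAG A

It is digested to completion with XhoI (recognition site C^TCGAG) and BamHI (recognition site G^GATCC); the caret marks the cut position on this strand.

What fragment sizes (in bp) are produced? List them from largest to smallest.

68, 23 bp

The XhoI site (CTCGAG) starts at position 85.
XhoI cuts after the first base of each site, so after position 85.
The BamHI site (GGATCC) starts at position 62.
BamHI cuts after the first base of each site, so after position 62.
Combined cut positions: 62, 85.
Circular molecule, 2 cuts → 2 fragments:
  63–85 → 23 bp
  86–91 then 1–62 → 6 + 62 = 68 bp
Sorted largest to smallest: 68, 23 bp.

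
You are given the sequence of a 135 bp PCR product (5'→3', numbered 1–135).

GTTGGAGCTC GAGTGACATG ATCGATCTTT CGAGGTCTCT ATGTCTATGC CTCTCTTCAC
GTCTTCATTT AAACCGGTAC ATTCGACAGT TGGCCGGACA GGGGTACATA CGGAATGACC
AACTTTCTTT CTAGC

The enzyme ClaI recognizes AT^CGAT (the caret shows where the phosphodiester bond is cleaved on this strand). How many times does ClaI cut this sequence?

ATCGAT occurs starting at position 21.
ClaI cuts at 1 site.

1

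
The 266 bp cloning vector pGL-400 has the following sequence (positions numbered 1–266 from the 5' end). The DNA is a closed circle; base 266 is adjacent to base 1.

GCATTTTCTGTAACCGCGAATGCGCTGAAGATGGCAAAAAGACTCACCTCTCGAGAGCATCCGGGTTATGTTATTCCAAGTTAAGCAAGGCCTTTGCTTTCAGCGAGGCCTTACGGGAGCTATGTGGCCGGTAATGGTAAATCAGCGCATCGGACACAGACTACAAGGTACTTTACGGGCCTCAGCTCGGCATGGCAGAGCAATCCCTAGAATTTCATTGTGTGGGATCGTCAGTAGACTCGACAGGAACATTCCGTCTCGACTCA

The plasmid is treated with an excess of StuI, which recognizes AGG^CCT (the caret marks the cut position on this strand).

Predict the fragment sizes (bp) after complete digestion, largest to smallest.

248, 18 bp

StuI sites (AGGCCT) start at positions 88, 106.
StuI cuts after base 3 of each site, so after positions 90, 108.
Circular molecule, 2 cuts → 2 fragments:
  91–108 → 18 bp
  109–266 then 1–90 → 158 + 90 = 248 bp
Sorted largest to smallest: 248, 18 bp.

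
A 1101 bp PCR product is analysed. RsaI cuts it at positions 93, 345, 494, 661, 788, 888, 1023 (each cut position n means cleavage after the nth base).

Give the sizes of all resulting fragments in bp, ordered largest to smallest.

Linear molecule, 7 cuts → 8 fragments:
  93 − 0 = 93 bp
  345 − 93 = 252 bp
  494 − 345 = 149 bp
  661 − 494 = 167 bp
  788 − 661 = 127 bp
  888 − 788 = 100 bp
  1023 − 888 = 135 bp
  1101 − 1023 = 78 bp
Sorted largest to smallest: 252, 167, 149, 135, 127, 100, 93, 78 bp.

252, 167, 149, 135, 127, 100, 93, 78 bp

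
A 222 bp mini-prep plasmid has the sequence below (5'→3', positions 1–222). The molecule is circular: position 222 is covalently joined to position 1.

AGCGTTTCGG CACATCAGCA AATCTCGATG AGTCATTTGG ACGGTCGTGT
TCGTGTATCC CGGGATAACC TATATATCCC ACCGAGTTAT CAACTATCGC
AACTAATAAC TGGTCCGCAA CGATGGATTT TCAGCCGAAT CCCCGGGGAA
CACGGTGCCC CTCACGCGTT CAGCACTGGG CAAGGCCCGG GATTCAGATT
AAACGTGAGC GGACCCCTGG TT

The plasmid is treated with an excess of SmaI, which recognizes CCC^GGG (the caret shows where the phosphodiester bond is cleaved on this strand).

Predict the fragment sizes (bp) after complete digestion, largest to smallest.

SmaI sites (CCCGGG) start at positions 59, 142, 186.
SmaI cuts after base 3 of each site, so after positions 61, 144, 188.
Circular molecule, 3 cuts → 3 fragments:
  62–144 → 83 bp
  145–188 → 44 bp
  189–222 then 1–61 → 34 + 61 = 95 bp
Sorted largest to smallest: 95, 83, 44 bp.

95, 83, 44 bp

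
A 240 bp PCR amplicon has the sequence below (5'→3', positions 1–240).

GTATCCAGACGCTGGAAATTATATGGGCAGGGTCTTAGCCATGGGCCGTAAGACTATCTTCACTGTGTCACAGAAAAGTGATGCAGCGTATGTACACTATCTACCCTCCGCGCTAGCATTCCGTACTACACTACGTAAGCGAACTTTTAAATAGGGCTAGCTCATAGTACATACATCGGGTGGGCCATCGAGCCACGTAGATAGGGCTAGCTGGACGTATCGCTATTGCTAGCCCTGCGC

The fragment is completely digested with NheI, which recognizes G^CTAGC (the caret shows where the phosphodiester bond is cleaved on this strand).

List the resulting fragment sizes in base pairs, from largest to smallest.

NheI sites (GCTAGC) start at positions 112, 156, 206, 228.
NheI cuts after the first base of each site, so after positions 112, 156, 206, 228.
Linear molecule, 4 cuts → 5 fragments:
  1–112 → 112 bp
  113–156 → 44 bp
  157–206 → 50 bp
  207–228 → 22 bp
  229–240 → 12 bp
Sorted largest to smallest: 112, 50, 44, 22, 12 bp.

112, 50, 44, 22, 12 bp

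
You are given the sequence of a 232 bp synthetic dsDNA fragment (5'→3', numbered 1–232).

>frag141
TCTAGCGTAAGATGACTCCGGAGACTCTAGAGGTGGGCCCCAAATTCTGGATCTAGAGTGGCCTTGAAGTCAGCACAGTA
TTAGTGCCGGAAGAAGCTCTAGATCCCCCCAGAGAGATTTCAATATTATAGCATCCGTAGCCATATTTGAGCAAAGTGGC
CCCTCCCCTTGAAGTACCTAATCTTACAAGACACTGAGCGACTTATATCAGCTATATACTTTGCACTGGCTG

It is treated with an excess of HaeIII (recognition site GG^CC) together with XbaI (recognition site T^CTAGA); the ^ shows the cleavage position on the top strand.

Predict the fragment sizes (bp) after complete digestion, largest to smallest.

73, 61, 37, 26, 15, 11, 9 bp

HaeIII sites (GGCC) start at positions 36, 60, 158.
HaeIII cuts after base 2 of each site, so after positions 37, 61, 159.
XbaI sites (TCTAGA) start at positions 26, 52, 98.
XbaI cuts after the first base of each site, so after positions 26, 52, 98.
Combined cut positions: 26, 37, 52, 61, 98, 159.
Linear molecule, 6 cuts → 7 fragments:
  1–26 → 26 bp
  27–37 → 11 bp
  38–52 → 15 bp
  53–61 → 9 bp
  62–98 → 37 bp
  99–159 → 61 bp
  160–232 → 73 bp
Sorted largest to smallest: 73, 61, 37, 26, 15, 11, 9 bp.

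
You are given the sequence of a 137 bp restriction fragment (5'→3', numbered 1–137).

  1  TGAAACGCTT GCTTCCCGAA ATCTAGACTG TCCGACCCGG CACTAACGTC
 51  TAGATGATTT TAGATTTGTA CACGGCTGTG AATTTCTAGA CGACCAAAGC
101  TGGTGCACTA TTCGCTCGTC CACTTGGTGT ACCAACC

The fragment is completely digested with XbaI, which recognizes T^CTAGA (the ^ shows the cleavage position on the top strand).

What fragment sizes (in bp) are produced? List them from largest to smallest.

XbaI sites (TCTAGA) start at positions 22, 49, 85.
XbaI cuts after the first base of each site, so after positions 22, 49, 85.
Linear molecule, 3 cuts → 4 fragments:
  1–22 → 22 bp
  23–49 → 27 bp
  50–85 → 36 bp
  86–137 → 52 bp
Sorted largest to smallest: 52, 36, 27, 22 bp.

52, 36, 27, 22 bp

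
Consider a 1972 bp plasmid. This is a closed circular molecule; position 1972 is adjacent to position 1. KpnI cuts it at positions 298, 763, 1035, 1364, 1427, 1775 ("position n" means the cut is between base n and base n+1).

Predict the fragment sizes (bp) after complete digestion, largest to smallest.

495, 465, 348, 329, 272, 63 bp

Circular molecule, 6 cuts → 6 fragments:
  763 − 298 = 465 bp
  1035 − 763 = 272 bp
  1364 − 1035 = 329 bp
  1427 − 1364 = 63 bp
  1775 − 1427 = 348 bp
  wrap: 1972 − 1775 + 298 = 495 bp
Sorted largest to smallest: 495, 465, 348, 329, 272, 63 bp.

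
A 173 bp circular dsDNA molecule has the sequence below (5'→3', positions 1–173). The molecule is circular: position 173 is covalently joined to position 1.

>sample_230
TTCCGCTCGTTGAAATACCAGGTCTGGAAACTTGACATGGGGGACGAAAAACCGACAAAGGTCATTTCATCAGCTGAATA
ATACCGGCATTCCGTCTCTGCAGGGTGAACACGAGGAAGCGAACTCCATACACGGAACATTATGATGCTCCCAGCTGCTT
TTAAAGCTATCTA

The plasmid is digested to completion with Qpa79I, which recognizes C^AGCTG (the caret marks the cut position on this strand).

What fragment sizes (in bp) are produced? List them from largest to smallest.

Qpa79I sites (CAGCTG) start at positions 71, 152.
Qpa79I cuts after the first base of each site, so after positions 71, 152.
Circular molecule, 2 cuts → 2 fragments:
  72–152 → 81 bp
  153–173 then 1–71 → 21 + 71 = 92 bp
Sorted largest to smallest: 92, 81 bp.

92, 81 bp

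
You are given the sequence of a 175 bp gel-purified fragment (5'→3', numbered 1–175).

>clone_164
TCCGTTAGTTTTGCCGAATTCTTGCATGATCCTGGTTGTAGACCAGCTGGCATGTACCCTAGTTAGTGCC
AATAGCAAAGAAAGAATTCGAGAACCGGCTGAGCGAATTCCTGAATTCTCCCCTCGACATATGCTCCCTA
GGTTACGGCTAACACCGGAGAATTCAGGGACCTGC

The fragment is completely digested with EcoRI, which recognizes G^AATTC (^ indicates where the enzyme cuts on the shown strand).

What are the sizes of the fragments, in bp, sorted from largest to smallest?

EcoRI sites (GAATTC) start at positions 16, 84, 105, 113, 160.
EcoRI cuts after the first base of each site, so after positions 16, 84, 105, 113, 160.
Linear molecule, 5 cuts → 6 fragments:
  1–16 → 16 bp
  17–84 → 68 bp
  85–105 → 21 bp
  106–113 → 8 bp
  114–160 → 47 bp
  161–175 → 15 bp
Sorted largest to smallest: 68, 47, 21, 16, 15, 8 bp.

68, 47, 21, 16, 15, 8 bp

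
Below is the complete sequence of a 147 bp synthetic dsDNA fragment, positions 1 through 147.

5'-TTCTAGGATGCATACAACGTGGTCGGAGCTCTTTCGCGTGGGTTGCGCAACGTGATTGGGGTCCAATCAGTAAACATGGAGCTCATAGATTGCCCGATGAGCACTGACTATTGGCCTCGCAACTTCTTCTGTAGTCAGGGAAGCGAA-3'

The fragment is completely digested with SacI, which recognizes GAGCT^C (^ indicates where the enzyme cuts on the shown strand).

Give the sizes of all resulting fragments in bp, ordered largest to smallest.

64, 53, 30 bp

SacI sites (GAGCTC) start at positions 26, 79.
SacI cuts after base 5 of each site (before the last base), so after positions 30, 83.
Linear molecule, 2 cuts → 3 fragments:
  1–30 → 30 bp
  31–83 → 53 bp
  84–147 → 64 bp
Sorted largest to smallest: 64, 53, 30 bp.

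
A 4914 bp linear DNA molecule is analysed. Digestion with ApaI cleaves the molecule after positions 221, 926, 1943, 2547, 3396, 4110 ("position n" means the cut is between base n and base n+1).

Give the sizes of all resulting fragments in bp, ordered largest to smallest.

Linear molecule, 6 cuts → 7 fragments:
  221 − 0 = 221 bp
  926 − 221 = 705 bp
  1943 − 926 = 1017 bp
  2547 − 1943 = 604 bp
  3396 − 2547 = 849 bp
  4110 − 3396 = 714 bp
  4914 − 4110 = 804 bp
Sorted largest to smallest: 1017, 849, 804, 714, 705, 604, 221 bp.

1017, 849, 804, 714, 705, 604, 221 bp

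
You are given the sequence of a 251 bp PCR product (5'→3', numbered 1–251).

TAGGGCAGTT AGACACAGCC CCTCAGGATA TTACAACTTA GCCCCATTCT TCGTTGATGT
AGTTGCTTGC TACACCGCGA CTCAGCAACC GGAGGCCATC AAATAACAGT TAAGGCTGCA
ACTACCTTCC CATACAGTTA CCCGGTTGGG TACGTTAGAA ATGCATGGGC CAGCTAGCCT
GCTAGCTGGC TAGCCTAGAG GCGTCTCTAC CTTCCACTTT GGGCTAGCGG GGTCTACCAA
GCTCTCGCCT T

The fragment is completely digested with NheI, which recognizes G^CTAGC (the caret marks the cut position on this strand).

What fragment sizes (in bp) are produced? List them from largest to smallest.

173, 34, 28, 8, 8 bp

NheI sites (GCTAGC) start at positions 173, 181, 189, 223.
NheI cuts after the first base of each site, so after positions 173, 181, 189, 223.
Linear molecule, 4 cuts → 5 fragments:
  1–173 → 173 bp
  174–181 → 8 bp
  182–189 → 8 bp
  190–223 → 34 bp
  224–251 → 28 bp
Sorted largest to smallest: 173, 34, 28, 8, 8 bp.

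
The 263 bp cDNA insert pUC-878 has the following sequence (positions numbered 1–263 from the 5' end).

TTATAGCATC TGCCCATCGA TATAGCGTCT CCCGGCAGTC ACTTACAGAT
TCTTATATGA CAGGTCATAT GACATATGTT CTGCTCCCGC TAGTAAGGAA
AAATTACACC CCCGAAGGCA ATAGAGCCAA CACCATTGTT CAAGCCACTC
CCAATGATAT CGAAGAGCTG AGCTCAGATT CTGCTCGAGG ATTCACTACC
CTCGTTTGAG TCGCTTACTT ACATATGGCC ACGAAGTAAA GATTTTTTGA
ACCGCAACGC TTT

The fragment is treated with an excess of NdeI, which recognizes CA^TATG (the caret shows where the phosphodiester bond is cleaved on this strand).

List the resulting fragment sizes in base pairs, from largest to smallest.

149, 67, 40, 7 bp

NdeI sites (CATATG) start at positions 66, 73, 222.
NdeI cuts after base 2 of each site, so after positions 67, 74, 223.
Linear molecule, 3 cuts → 4 fragments:
  1–67 → 67 bp
  68–74 → 7 bp
  75–223 → 149 bp
  224–263 → 40 bp
Sorted largest to smallest: 149, 67, 40, 7 bp.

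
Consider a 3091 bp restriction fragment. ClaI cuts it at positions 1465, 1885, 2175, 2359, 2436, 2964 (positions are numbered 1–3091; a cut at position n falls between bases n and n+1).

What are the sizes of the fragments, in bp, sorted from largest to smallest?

1465, 528, 420, 290, 184, 127, 77 bp

Linear molecule, 6 cuts → 7 fragments:
  1465 − 0 = 1465 bp
  1885 − 1465 = 420 bp
  2175 − 1885 = 290 bp
  2359 − 2175 = 184 bp
  2436 − 2359 = 77 bp
  2964 − 2436 = 528 bp
  3091 − 2964 = 127 bp
Sorted largest to smallest: 1465, 528, 420, 290, 184, 127, 77 bp.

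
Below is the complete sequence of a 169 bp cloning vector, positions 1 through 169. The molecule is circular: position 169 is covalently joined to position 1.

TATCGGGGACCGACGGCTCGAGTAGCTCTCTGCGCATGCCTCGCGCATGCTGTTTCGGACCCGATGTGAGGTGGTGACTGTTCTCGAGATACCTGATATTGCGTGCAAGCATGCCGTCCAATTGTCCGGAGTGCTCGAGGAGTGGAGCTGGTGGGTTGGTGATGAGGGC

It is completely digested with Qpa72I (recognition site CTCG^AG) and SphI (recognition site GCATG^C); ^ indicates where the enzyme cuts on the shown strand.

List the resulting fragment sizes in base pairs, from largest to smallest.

Qpa72I sites (CTCGAG) start at positions 17, 83, 134.
Qpa72I cuts after base 4 of each site, so after positions 20, 86, 137.
SphI sites (GCATGC) start at positions 34, 45, 109.
SphI cuts after base 5 of each site (before the last base), so after positions 38, 49, 113.
Combined cut positions: 20, 38, 49, 86, 113, 137.
Circular molecule, 6 cuts → 6 fragments:
  21–38 → 18 bp
  39–49 → 11 bp
  50–86 → 37 bp
  87–113 → 27 bp
  114–137 → 24 bp
  138–169 then 1–20 → 32 + 20 = 52 bp
Sorted largest to smallest: 52, 37, 27, 24, 18, 11 bp.

52, 37, 27, 24, 18, 11 bp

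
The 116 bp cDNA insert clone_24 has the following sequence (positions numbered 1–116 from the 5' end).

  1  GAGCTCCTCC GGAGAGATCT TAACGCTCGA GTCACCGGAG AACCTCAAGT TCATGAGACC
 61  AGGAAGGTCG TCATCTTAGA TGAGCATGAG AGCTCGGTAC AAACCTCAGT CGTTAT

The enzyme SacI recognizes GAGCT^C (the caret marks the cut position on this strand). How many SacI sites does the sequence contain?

2

GAGCTC occurs starting at positions 1, 90.
SacI cuts at 2 sites.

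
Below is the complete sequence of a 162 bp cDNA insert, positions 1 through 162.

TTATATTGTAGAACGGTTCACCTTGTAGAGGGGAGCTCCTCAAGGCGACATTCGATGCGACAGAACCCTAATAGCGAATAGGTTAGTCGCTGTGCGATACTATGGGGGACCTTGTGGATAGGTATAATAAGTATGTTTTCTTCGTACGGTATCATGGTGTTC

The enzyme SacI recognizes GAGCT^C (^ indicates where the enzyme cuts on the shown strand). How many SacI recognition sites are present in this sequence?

1

GAGCTC occurs starting at position 33.
SacI cuts at 1 site.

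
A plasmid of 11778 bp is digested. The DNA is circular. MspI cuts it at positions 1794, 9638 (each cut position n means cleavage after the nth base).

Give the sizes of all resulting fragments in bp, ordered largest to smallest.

Circular molecule, 2 cuts → 2 fragments:
  9638 − 1794 = 7844 bp
  wrap: 11778 − 9638 + 1794 = 3934 bp
Sorted largest to smallest: 7844, 3934 bp.

7844, 3934 bp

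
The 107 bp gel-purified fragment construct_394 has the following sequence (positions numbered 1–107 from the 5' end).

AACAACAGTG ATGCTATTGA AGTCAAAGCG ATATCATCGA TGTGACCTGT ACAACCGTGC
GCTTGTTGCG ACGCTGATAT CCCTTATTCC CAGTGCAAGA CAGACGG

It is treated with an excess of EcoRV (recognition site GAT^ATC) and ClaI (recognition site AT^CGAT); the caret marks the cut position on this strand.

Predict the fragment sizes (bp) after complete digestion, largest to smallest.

41, 32, 29, 5 bp

EcoRV sites (GATATC) start at positions 30, 76.
EcoRV cuts after base 3 of each site, so after positions 32, 78.
The ClaI site (ATCGAT) starts at position 36.
ClaI cuts after base 2 of each site, so after position 37.
Combined cut positions: 32, 37, 78.
Linear molecule, 3 cuts → 4 fragments:
  1–32 → 32 bp
  33–37 → 5 bp
  38–78 → 41 bp
  79–107 → 29 bp
Sorted largest to smallest: 41, 32, 29, 5 bp.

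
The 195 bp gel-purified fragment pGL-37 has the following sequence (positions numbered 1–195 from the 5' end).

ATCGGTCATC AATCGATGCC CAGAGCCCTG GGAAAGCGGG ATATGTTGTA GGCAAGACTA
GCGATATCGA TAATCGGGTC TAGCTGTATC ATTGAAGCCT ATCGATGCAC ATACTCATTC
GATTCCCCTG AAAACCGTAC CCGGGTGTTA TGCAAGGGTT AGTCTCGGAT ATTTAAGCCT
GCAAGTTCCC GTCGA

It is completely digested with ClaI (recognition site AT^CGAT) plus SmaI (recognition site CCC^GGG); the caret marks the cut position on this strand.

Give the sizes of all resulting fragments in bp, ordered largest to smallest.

ClaI sites (ATCGAT) start at positions 12, 66, 101.
ClaI cuts after base 2 of each site, so after positions 13, 67, 102.
The SmaI site (CCCGGG) starts at position 140.
SmaI cuts after base 3 of each site, so after position 142.
Combined cut positions: 13, 67, 102, 142.
Linear molecule, 4 cuts → 5 fragments:
  1–13 → 13 bp
  14–67 → 54 bp
  68–102 → 35 bp
  103–142 → 40 bp
  143–195 → 53 bp
Sorted largest to smallest: 54, 53, 40, 35, 13 bp.

54, 53, 40, 35, 13 bp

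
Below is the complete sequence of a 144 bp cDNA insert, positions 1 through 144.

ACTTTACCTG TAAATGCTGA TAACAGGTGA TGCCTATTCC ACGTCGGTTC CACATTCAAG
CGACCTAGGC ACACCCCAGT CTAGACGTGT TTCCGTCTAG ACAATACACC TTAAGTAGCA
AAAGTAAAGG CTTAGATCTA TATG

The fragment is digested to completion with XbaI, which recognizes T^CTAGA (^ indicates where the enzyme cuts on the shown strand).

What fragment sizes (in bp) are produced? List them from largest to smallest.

XbaI sites (TCTAGA) start at positions 80, 96.
XbaI cuts after the first base of each site, so after positions 80, 96.
Linear molecule, 2 cuts → 3 fragments:
  1–80 → 80 bp
  81–96 → 16 bp
  97–144 → 48 bp
Sorted largest to smallest: 80, 48, 16 bp.

80, 48, 16 bp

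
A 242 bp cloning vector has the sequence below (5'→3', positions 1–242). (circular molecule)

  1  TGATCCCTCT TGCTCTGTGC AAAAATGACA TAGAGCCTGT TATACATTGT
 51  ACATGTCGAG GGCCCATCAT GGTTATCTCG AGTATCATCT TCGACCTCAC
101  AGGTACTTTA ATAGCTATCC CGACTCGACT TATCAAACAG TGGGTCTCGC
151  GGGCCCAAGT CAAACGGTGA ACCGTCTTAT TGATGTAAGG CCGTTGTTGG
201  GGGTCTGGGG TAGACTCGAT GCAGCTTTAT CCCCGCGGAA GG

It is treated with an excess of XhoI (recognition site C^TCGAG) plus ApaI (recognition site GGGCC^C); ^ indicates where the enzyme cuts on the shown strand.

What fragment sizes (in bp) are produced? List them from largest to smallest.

151, 78, 13 bp

The XhoI site (CTCGAG) starts at position 77.
XhoI cuts after the first base of each site, so after position 77.
ApaI sites (GGGCCC) start at positions 60, 151.
ApaI cuts after base 5 of each site (before the last base), so after positions 64, 155.
Combined cut positions: 64, 77, 155.
Circular molecule, 3 cuts → 3 fragments:
  65–77 → 13 bp
  78–155 → 78 bp
  156–242 then 1–64 → 87 + 64 = 151 bp
Sorted largest to smallest: 151, 78, 13 bp.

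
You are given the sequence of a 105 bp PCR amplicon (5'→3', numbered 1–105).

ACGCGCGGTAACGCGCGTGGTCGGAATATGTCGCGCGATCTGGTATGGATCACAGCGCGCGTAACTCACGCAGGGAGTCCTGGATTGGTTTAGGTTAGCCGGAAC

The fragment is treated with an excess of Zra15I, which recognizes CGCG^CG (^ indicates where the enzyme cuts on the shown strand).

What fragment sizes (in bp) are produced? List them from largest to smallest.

46, 24, 20, 10, 5 bp

Zra15I sites (CGCGCG) start at positions 2, 12, 32, 56.
Zra15I cuts after base 4 of each site, so after positions 5, 15, 35, 59.
Linear molecule, 4 cuts → 5 fragments:
  1–5 → 5 bp
  6–15 → 10 bp
  16–35 → 20 bp
  36–59 → 24 bp
  60–105 → 46 bp
Sorted largest to smallest: 46, 24, 20, 10, 5 bp.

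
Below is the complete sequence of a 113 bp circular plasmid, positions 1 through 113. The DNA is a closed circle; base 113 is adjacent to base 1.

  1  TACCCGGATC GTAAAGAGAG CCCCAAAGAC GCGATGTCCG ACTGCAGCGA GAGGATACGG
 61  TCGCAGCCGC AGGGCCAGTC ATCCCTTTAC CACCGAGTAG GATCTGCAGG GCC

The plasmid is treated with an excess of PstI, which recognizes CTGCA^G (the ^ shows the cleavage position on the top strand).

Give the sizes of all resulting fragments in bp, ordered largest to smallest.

62, 51 bp

PstI sites (CTGCAG) start at positions 42, 104.
PstI cuts after base 5 of each site (before the last base), so after positions 46, 108.
Circular molecule, 2 cuts → 2 fragments:
  47–108 → 62 bp
  109–113 then 1–46 → 5 + 46 = 51 bp
Sorted largest to smallest: 62, 51 bp.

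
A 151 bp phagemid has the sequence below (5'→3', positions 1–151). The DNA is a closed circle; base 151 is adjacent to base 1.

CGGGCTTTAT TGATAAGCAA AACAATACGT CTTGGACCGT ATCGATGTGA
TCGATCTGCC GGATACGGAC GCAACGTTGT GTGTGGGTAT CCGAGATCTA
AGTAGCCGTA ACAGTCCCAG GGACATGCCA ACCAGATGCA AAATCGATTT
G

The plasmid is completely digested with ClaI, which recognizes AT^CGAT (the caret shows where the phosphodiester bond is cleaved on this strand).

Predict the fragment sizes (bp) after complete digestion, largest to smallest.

93, 49, 9 bp

ClaI sites (ATCGAT) start at positions 41, 50, 143.
ClaI cuts after base 2 of each site, so after positions 42, 51, 144.
Circular molecule, 3 cuts → 3 fragments:
  43–51 → 9 bp
  52–144 → 93 bp
  145–151 then 1–42 → 7 + 42 = 49 bp
Sorted largest to smallest: 93, 49, 9 bp.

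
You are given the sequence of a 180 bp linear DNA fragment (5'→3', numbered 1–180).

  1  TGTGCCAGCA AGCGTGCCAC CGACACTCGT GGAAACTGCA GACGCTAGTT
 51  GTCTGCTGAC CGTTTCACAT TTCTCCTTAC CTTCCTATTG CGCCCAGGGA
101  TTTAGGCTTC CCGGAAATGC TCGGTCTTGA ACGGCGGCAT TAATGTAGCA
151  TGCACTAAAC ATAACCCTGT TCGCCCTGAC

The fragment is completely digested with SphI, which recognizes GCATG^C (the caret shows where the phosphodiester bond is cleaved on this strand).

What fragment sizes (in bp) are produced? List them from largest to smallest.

152, 28 bp

The SphI site (GCATGC) starts at position 148.
SphI cuts after base 5 of each site (before the last base), so after position 152.
Linear molecule, 1 cut → 2 fragments:
  1–152 → 152 bp
  153–180 → 28 bp
Sorted largest to smallest: 152, 28 bp.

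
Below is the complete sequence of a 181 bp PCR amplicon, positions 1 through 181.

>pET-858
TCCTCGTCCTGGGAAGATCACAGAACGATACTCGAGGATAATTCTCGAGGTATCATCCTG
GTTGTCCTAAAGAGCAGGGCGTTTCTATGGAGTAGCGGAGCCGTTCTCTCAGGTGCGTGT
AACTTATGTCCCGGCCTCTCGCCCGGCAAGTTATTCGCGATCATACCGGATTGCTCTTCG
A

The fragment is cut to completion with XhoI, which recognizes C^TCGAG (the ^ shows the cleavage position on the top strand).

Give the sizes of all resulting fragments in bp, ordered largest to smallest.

XhoI sites (CTCGAG) start at positions 31, 44.
XhoI cuts after the first base of each site, so after positions 31, 44.
Linear molecule, 2 cuts → 3 fragments:
  1–31 → 31 bp
  32–44 → 13 bp
  45–181 → 137 bp
Sorted largest to smallest: 137, 31, 13 bp.

137, 31, 13 bp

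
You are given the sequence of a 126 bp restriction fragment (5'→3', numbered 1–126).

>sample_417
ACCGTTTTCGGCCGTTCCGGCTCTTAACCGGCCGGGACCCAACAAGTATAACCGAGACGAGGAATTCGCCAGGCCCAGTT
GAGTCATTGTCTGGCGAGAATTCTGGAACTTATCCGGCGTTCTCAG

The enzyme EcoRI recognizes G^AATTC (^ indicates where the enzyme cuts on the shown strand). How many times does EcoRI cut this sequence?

GAATTC occurs starting at positions 62, 98.
EcoRI cuts at 2 sites.

2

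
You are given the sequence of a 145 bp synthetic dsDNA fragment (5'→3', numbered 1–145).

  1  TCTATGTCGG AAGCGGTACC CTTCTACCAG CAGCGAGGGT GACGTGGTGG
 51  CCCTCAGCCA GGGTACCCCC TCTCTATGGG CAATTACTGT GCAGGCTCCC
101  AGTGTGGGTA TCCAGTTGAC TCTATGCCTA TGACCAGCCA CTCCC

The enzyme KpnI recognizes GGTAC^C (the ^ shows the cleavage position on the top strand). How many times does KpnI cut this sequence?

2

GGTACC occurs starting at positions 15, 62.
KpnI cuts at 2 sites.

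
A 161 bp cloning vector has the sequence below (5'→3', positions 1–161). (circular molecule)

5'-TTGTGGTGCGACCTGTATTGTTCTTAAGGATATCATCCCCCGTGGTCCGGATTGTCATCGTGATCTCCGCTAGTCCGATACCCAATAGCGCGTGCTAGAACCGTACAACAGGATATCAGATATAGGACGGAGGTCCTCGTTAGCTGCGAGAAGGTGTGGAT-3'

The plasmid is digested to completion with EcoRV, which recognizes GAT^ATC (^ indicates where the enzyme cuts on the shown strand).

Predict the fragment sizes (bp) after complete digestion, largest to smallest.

83, 78 bp

EcoRV sites (GATATC) start at positions 29, 112.
EcoRV cuts after base 3 of each site, so after positions 31, 114.
Circular molecule, 2 cuts → 2 fragments:
  32–114 → 83 bp
  115–161 then 1–31 → 47 + 31 = 78 bp
Sorted largest to smallest: 83, 78 bp.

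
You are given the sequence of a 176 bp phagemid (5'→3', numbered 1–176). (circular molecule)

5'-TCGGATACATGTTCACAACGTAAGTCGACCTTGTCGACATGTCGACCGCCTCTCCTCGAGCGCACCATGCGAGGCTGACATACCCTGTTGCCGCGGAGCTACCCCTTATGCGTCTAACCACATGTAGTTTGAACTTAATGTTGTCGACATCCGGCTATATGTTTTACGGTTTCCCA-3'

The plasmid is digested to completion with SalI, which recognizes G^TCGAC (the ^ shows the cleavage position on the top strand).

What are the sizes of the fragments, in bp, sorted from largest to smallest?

102, 57, 9, 8 bp

SalI sites (GTCGAC) start at positions 24, 33, 41, 143.
SalI cuts after the first base of each site, so after positions 24, 33, 41, 143.
Circular molecule, 4 cuts → 4 fragments:
  25–33 → 9 bp
  34–41 → 8 bp
  42–143 → 102 bp
  144–176 then 1–24 → 33 + 24 = 57 bp
Sorted largest to smallest: 102, 57, 9, 8 bp.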